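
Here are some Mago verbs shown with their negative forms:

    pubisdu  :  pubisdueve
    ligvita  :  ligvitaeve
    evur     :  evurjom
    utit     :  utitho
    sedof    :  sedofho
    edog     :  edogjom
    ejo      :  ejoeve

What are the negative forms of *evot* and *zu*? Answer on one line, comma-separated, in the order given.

The suffix is conditioned by the final sound: -ho when the stem ends in a voiceless consonant (*utit*, *sedof*); -jom when the stem ends in a voiced consonant (*evur*, *edog*); -eve when the stem ends in a vowel (*pubisdu*, *ligvita*, *ejo*).
Since the final sound of *evot* is /t/ (a voiceless consonant), it takes -ho, giving *evotho*.
Since the final sound of *zu* is /u/ (a vowel), it takes -eve, giving *zueve*.

evotho, zueve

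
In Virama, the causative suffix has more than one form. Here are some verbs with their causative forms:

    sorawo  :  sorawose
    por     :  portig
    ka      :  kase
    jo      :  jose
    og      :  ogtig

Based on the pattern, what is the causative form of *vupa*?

The alternation tracks the final sound of the stem — -tig when the stem ends in a consonant (*por*, *og*); -se when the stem ends in a vowel (*sorawo*, *ka*, *jo*).
*vupa* — final sound /a/ (a vowel) → -se → *vupase*.

vupase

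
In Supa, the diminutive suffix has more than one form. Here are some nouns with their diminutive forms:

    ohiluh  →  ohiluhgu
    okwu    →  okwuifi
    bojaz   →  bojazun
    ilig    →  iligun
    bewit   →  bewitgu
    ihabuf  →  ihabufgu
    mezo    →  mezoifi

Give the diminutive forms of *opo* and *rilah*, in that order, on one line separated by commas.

The suffix is conditioned by the final sound: -gu when the stem ends in a voiceless consonant (*ohiluh*, *bewit*, *ihabuf*); -un when the stem ends in a voiced consonant (*bojaz*, *ilig*); -ifi when the stem ends in a vowel (*okwu*, *mezo*).
Since the final sound of *opo* is /o/ (a vowel), it takes -ifi, giving *opoifi*.
*rilah* — final sound /h/ (a voiceless consonant) → -gu → *rilahgu*.

opoifi, rilahgu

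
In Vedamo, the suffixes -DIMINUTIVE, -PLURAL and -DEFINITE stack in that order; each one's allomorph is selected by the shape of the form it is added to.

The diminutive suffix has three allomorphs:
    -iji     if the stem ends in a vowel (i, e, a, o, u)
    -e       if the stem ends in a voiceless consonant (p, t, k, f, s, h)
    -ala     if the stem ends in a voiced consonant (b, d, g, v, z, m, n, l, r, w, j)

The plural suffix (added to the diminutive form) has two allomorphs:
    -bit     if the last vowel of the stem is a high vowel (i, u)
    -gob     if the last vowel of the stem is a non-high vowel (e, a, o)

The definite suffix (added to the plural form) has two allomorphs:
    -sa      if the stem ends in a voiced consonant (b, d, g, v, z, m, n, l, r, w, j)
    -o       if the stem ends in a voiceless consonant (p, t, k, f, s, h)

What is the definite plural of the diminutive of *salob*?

salobalagobsa

The final sound of *salob* is /b/, which is a voiced consonant, so the diminutive suffix is -ala, giving *salobala*.
The last vowel of the diminutive form *salobala* is /a/, which is a non-high vowel, so the plural suffix is -gob, giving *salobalagob*.
Since the final consonant of the plural form *salobalagob* is /b/ (voiced), it takes -sa, giving *salobalagobsa*.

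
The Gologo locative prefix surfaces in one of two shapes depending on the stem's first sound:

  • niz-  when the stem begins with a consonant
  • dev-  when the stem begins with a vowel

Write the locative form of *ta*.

nizta

*ta*: first sound = /t/, a consonant → niz- → *nizta*.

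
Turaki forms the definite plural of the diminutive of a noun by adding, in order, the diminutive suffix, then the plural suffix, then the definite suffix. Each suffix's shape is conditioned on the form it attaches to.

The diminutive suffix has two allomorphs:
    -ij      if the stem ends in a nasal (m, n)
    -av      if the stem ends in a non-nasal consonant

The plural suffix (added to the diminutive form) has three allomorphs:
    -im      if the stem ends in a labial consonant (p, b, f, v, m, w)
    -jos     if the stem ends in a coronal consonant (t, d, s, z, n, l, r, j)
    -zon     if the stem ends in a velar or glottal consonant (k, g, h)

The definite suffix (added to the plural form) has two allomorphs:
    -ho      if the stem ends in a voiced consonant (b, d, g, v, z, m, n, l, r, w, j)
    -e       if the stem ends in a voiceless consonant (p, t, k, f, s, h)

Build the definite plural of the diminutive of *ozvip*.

Since the final consonant of *ozvip* is /p/ (non-nasal), it takes -av, giving *ozvipav*.
Since the final consonant of the diminutive form *ozvipav* is /v/ (labial), it takes -im, giving *ozvipavim*.
The final consonant of the plural form *ozvipavim* is /m/, which is voiced, so the definite suffix is -ho, giving *ozvipavimho*.

ozvipavimho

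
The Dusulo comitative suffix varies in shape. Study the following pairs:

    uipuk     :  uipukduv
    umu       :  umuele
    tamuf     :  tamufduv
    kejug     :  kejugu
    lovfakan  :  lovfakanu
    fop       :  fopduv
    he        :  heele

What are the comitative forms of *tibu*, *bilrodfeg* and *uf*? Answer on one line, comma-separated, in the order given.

tibuele, bilrodfegu, ufduv

The suffix is conditioned by the final sound: -duv when the stem ends in a voiceless consonant (*uipuk*, *tamuf*, *fop*); -u when the stem ends in a voiced consonant (*kejug*, *lovfakan*); -ele when the stem ends in a vowel (*umu*, *he*).
*tibu* — final sound /u/ (a vowel) → -ele → *tibuele*.
*bilrodfeg*: final sound = /g/, a voiced consonant → -u → *bilrodfegu*.
*uf* — final sound /f/ (a voiceless consonant) → -duv → *ufduv*.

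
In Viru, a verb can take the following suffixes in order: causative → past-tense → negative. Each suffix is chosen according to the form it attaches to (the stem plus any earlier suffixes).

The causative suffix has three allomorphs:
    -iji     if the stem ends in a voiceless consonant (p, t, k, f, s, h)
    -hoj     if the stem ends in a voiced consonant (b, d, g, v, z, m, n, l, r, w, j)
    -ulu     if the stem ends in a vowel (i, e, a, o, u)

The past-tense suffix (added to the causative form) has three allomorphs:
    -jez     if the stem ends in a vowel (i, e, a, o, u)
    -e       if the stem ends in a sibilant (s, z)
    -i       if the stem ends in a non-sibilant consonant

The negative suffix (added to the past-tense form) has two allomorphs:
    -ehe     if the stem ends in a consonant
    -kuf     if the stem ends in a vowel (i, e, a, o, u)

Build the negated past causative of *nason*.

The final sound of *nason* is /n/, which is a voiced consonant, so the causative suffix is -hoj, giving *nasonhoj*.
The causative form *nasonhoj*: final sound = /j/, a non-sibilant consonant → -i → *nasonhoji*.
The past-tense form *nasonhoji*: final sound = /i/, a vowel → -kuf → *nasonhojikuf*.

nasonhojikuf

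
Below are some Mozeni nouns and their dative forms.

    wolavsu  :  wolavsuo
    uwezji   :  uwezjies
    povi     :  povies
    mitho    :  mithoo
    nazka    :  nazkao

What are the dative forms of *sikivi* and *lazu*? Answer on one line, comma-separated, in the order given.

The pattern is front/back vowel harmony: -es when the last vowel of the stem is a front vowel (*uwezji*, *povi*); -o when the last vowel of the stem is a back vowel (*wolavsu*, *mitho*, *nazka*).
*sikivi*: last vowel = /i/, a front vowel → -es → *sikivies*.
*lazu* — last vowel /u/ (a back vowel) → -o → *lazuo*.

sikivies, lazuo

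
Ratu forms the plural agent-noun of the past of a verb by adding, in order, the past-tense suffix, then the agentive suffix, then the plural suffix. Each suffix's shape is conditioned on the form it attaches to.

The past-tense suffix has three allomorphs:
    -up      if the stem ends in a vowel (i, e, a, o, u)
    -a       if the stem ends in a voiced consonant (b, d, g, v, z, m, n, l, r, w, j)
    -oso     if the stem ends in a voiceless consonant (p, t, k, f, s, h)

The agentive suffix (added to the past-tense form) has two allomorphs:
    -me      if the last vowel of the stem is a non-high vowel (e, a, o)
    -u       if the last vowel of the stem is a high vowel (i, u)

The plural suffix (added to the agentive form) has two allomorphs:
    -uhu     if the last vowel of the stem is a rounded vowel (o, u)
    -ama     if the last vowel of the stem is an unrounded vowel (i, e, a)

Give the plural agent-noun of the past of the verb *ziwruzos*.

The final sound of *ziwruzos* is /s/, which is a voiceless consonant, so the past-tense suffix is -oso, giving *ziwruzososo*.
The past-tense form *ziwruzososo* — last vowel /o/ (a non-high vowel) → -me → *ziwruzososome*.
The agentive form *ziwruzososome* — last vowel /e/ (an unrounded vowel) → -ama → *ziwruzososomeama*.

ziwruzososomeama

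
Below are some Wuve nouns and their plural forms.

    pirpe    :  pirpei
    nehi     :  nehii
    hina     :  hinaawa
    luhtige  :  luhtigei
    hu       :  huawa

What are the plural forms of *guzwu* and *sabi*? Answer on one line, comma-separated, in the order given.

The pattern is front/back vowel harmony: -i when the last vowel of the stem is a front vowel (*pirpe*, *nehi*, *luhtige*); -awa when the last vowel of the stem is a back vowel (*hina*, *hu*).
*guzwu* — last vowel /u/ (a back vowel) → -awa → *guzwuawa*.
The last vowel of *sabi* is /i/, which is a front vowel, so the suffix is -i, giving *sabii*.

guzwuawa, sabii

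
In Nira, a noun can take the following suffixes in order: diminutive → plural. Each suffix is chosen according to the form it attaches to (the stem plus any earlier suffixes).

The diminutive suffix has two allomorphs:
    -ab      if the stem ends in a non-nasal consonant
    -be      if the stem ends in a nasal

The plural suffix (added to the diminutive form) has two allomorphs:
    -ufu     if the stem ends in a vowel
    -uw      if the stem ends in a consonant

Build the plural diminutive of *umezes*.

Since the final consonant of *umezes* is /s/ (non-nasal), it takes -ab, giving *umezesab*.
The diminutive form *umezesab* — final sound /b/ (a consonant) → -uw → *umezesabuw*.

umezesabuw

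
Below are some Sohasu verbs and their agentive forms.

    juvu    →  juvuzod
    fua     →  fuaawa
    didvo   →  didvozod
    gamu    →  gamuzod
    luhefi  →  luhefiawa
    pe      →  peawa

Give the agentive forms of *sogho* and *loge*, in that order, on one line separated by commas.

Looking at the last vowel of each stem: -zod when the last vowel of the stem is a rounded vowel (*juvu*, *didvo*, *gamu*); -awa when the last vowel of the stem is an unrounded vowel (*fua*, *luhefi*, *pe*).
The last vowel of *sogho* is /o/, which is a rounded vowel, so the suffix is -zod, giving *soghozod*.
*loge*: last vowel = /e/, an unrounded vowel → -awa → *logeawa*.

soghozod, logeawa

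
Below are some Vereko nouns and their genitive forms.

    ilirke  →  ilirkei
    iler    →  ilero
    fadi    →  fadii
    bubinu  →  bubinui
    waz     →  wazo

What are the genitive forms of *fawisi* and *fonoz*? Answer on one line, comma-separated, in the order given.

The suffix is conditioned by the final sound: -o when the stem ends in a consonant (*iler*, *waz*); -i when the stem ends in a vowel (*ilirke*, *fadi*, *bubinu*).
*fawisi* — final sound /i/ (a vowel) → -i → *fawisii*.
*fonoz* — final sound /z/ (a consonant) → -o → *fonozo*.

fawisii, fonozo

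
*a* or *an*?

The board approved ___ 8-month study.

The indefinite article is chosen by the initial *sound* of the following word, not its spelling.
The number *8* is spoken "eight", beginning with /eɪt/ — a vowel sound.
So the article is *an*: The board approved an 8-month study.

an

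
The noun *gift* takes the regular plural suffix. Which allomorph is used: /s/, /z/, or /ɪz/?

/s/

The stem *gift* ends in a voiceless non-sibilant consonant.
The plural suffix surfaces as /ɪz/ after sibilants, /s/ after other voiceless consonants, and /z/ after other voiced sounds.
So the plural -s on *gift* is pronounced /s/.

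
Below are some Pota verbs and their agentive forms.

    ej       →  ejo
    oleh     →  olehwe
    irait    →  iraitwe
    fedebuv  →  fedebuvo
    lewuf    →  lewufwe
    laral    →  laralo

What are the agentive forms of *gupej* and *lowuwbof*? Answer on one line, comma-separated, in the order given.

The alternation tracks the final consonant of the stem — -we when the stem ends in a voiceless consonant (*oleh*, *irait*, *lewuf*); -o when the stem ends in a voiced consonant (*ej*, *fedebuv*, *laral*).
*gupej*: final consonant = /j/, voiced → -o → *gupejo*.
*lowuwbof* — final consonant /f/ (voiceless) → -we → *lowuwbofwe*.

gupejo, lowuwbofwe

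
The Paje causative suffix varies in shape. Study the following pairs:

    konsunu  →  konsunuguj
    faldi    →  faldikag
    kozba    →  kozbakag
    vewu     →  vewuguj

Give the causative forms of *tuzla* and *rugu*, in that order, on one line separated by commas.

tuzlakag, ruguguj

The alternation tracks the last vowel of the stem — -guj when the last vowel of the stem is a rounded vowel (*konsunu*, *vewu*); -kag when the last vowel of the stem is an unrounded vowel (*faldi*, *kozba*).
The last vowel of *tuzla* is /a/, which is an unrounded vowel, so the suffix is -kag, giving *tuzlakag*.
*rugu* — last vowel /u/ (a rounded vowel) → -guj → *ruguguj*.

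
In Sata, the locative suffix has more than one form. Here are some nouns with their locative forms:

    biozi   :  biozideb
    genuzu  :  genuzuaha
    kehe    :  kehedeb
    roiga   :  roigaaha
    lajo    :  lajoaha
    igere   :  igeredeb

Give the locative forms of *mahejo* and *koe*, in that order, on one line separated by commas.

The pattern is front/back vowel harmony: -deb when the last vowel of the stem is a front vowel (*biozi*, *kehe*, *igere*); -aha when the last vowel of the stem is a back vowel (*genuzu*, *roiga*, *lajo*).
Since the last vowel of *mahejo* is /o/ (a back vowel), it takes -aha, giving *mahejoaha*.
*koe* — last vowel /e/ (a front vowel) → -deb → *koedeb*.

mahejoaha, koedeb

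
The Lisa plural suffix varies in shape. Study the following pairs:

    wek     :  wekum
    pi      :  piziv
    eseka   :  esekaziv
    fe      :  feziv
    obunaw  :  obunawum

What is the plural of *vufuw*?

vufuwum

The alternation tracks the final sound of the stem — -um when the stem ends in a consonant (*wek*, *obunaw*); -ziv when the stem ends in a vowel (*pi*, *eseka*, *fe*).
*vufuw* — final sound /w/ (a consonant) → -um → *vufuwum*.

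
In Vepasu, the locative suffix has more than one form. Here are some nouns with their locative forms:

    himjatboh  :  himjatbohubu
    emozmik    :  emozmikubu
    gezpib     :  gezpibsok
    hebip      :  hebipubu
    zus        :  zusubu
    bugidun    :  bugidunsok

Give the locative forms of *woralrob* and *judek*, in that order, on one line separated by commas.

The pattern is voicing of the final consonant: -ubu when the stem ends in a voiceless consonant (*himjatboh*, *emozmik*, *hebip*, *zus*); -sok when the stem ends in a voiced consonant (*gezpib*, *bugidun*).
*woralrob* — final consonant /b/ (voiced) → -sok → *woralrobsok*.
*judek*: final consonant = /k/, voiceless → -ubu → *judekubu*.

woralrobsok, judekubu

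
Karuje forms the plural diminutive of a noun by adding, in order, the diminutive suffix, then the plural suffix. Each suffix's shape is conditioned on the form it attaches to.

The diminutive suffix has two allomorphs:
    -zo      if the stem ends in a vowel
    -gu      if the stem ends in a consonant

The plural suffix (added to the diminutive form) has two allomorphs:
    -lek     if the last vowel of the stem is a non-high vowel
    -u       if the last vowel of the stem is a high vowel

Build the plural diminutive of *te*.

tezolek

*te* — final sound /e/ (a vowel) → -zo → *tezo*.
Since the last vowel of the diminutive form *tezo* is /o/ (a non-high vowel), it takes -lek, giving *tezolek*.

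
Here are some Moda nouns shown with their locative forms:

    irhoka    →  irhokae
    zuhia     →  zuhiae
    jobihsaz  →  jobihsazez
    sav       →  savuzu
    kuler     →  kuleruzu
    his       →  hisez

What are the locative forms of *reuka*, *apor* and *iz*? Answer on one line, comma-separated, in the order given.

The alternation tracks the final sound of the stem — -ez when the stem ends in a sibilant (*jobihsaz*, *his*); -uzu when the stem ends in a non-sibilant consonant (*sav*, *kuler*); -e when the stem ends in a vowel (*irhoka*, *zuhia*).
*reuka* — final sound /a/ (a vowel) → -e → *reukae*.
*apor* — final sound /r/ (a non-sibilant consonant) → -uzu → *aporuzu*.
*iz* — final sound /z/ (a sibilant) → -ez → *izez*.

reukae, aporuzu, izez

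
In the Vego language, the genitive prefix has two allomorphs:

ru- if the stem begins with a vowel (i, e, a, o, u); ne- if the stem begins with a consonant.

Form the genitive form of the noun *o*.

The first sound of *o* is /o/, which is a vowel, so the prefix is ru-, giving *ruo*.

ruo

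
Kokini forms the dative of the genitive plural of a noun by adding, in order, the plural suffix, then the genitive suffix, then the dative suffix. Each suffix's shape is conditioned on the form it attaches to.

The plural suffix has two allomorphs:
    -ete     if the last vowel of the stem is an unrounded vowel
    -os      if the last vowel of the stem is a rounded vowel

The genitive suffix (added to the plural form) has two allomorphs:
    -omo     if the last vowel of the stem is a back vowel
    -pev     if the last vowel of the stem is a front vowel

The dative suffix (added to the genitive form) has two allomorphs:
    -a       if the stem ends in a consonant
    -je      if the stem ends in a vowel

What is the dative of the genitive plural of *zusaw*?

zusawetepeva

*zusaw* — last vowel /a/ (an unrounded vowel) → -ete → *zusawete*.
The plural form *zusawete* — last vowel /e/ (a front vowel) → -pev → *zusawetepev*.
Since the final sound of the genitive form *zusawetepev* is /v/ (a consonant), it takes -a, giving *zusawetepeva*.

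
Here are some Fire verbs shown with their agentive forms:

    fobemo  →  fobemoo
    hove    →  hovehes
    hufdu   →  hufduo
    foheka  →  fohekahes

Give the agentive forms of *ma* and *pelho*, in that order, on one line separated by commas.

The alternation tracks the last vowel of the stem — -o when the last vowel of the stem is a rounded vowel (*fobemo*, *hufdu*); -hes when the last vowel of the stem is an unrounded vowel (*hove*, *foheka*).
*ma* — last vowel /a/ (an unrounded vowel) → -hes → *mahes*.
*pelho*: last vowel = /o/, a rounded vowel → -o → *pelhoo*.

mahes, pelhoo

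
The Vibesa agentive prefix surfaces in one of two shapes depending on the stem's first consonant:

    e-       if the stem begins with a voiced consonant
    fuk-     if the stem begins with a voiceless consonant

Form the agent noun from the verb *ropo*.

eropo

Since the first consonant of *ropo* is /r/ (voiced), it takes e-, giving *eropo*.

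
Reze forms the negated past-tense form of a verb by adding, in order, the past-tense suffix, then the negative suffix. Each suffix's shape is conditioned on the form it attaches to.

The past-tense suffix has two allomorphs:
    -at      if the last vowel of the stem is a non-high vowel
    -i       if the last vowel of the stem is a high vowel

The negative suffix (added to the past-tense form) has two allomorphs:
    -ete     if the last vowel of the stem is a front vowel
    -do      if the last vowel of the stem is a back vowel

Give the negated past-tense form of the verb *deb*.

debatdo

The last vowel of *deb* is /e/, which is a non-high vowel, so the past-tense suffix is -at, giving *debat*.
Since the last vowel of the past-tense form *debat* is /a/ (a back vowel), it takes -do, giving *debatdo*.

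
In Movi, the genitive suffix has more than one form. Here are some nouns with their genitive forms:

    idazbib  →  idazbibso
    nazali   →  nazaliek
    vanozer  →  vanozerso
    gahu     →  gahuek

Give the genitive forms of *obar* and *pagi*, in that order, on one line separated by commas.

The alternation tracks the final sound of the stem — -so when the stem ends in a consonant (*idazbib*, *vanozer*); -ek when the stem ends in a vowel (*nazali*, *gahu*).
*obar* — final sound /r/ (a consonant) → -so → *obarso*.
*pagi*: final sound = /i/, a vowel → -ek → *pagiek*.

obarso, pagiek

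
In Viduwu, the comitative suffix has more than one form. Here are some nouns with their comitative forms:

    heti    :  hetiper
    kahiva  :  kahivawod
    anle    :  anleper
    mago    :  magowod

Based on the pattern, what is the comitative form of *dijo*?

dijowod

The suffix is conditioned by the last vowel: -per when the last vowel of the stem is a front vowel (*heti*, *anle*); -wod when the last vowel of the stem is a back vowel (*kahiva*, *mago*).
The last vowel of *dijo* is /o/, which is a back vowel, so the suffix is -wod, giving *dijowod*.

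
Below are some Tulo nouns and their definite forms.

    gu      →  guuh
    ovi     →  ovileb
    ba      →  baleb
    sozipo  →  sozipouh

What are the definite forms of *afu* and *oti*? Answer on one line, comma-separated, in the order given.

afuuh, otileb

The suffix is conditioned by the last vowel: -uh when the last vowel of the stem is a rounded vowel (*gu*, *sozipo*); -leb when the last vowel of the stem is an unrounded vowel (*ovi*, *ba*).
*afu*: last vowel = /u/, a rounded vowel → -uh → *afuuh*.
The last vowel of *oti* is /i/, which is an unrounded vowel, so the suffix is -leb, giving *otileb*.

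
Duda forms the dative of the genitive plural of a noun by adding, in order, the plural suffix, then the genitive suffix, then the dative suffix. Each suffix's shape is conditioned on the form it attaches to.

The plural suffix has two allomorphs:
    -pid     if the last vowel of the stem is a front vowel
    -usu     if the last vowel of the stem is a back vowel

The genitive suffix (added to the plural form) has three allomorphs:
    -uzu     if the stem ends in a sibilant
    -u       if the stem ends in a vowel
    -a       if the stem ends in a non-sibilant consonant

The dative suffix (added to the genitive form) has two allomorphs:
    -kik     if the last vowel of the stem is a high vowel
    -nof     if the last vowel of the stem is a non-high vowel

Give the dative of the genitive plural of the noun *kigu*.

*kigu*: last vowel = /u/, a back vowel → -usu → *kiguusu*.
Since the final sound of the plural form *kiguusu* is /u/ (a vowel), it takes -u, giving *kiguusuu*.
Since the last vowel of the genitive form *kiguusuu* is /u/ (a high vowel), it takes -kik, giving *kiguusuukik*.

kiguusuukik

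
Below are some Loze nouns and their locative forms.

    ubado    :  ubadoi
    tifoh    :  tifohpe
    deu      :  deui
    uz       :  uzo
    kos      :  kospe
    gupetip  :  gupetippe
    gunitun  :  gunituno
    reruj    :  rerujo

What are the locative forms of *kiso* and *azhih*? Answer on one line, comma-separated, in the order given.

The pattern is voicing of the final sound: -pe when the stem ends in a voiceless consonant (*tifoh*, *kos*, *gupetip*); -o when the stem ends in a voiced consonant (*uz*, *gunitun*, *reruj*); -i when the stem ends in a vowel (*ubado*, *deu*).
Since the final sound of *kiso* is /o/ (a vowel), it takes -i, giving *kisoi*.
*azhih*: final sound = /h/, a voiceless consonant → -pe → *azhihpe*.

kisoi, azhihpe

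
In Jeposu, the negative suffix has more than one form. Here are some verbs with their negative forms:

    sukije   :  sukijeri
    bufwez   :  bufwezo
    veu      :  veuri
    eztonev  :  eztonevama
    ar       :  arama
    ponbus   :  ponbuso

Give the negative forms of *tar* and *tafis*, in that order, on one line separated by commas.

tarama, tafiso

Looking at the final sound of each stem: -o when the stem ends in a sibilant (*bufwez*, *ponbus*); -ama when the stem ends in a non-sibilant consonant (*eztonev*, *ar*); -ri when the stem ends in a vowel (*sukije*, *veu*).
*tar* — final sound /r/ (a non-sibilant consonant) → -ama → *tarama*.
*tafis* — final sound /s/ (a sibilant) → -o → *tafiso*.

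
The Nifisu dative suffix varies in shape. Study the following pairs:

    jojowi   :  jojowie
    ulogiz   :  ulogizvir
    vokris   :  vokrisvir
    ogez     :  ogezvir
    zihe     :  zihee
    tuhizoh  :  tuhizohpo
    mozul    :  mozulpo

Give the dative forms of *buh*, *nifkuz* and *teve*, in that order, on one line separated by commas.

buhpo, nifkuzvir, tevee

Looking at the final sound of each stem: -vir when the stem ends in a sibilant (*ulogiz*, *vokris*, *ogez*); -po when the stem ends in a non-sibilant consonant (*tuhizoh*, *mozul*); -e when the stem ends in a vowel (*jojowi*, *zihe*).
*buh* — final sound /h/ (a non-sibilant consonant) → -po → *buhpo*.
*nifkuz* — final sound /z/ (a sibilant) → -vir → *nifkuzvir*.
Since the final sound of *teve* is /e/ (a vowel), it takes -e, giving *tevee*.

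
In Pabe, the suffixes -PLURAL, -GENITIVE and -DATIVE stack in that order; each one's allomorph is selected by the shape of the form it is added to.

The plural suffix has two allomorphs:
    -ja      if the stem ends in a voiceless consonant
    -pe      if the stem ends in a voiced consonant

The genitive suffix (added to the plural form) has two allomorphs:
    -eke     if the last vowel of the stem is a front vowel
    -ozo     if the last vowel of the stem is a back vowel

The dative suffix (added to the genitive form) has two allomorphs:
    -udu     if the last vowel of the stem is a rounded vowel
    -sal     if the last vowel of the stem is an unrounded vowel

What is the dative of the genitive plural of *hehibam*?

hehibampeekesal

Since the final consonant of *hehibam* is /m/ (voiced), it takes -pe, giving *hehibampe*.
The last vowel of the plural form *hehibampe* is /e/, which is a front vowel, so the genitive suffix is -eke, giving *hehibampeeke*.
Since the last vowel of the genitive form *hehibampeeke* is /e/ (an unrounded vowel), it takes -sal, giving *hehibampeekesal*.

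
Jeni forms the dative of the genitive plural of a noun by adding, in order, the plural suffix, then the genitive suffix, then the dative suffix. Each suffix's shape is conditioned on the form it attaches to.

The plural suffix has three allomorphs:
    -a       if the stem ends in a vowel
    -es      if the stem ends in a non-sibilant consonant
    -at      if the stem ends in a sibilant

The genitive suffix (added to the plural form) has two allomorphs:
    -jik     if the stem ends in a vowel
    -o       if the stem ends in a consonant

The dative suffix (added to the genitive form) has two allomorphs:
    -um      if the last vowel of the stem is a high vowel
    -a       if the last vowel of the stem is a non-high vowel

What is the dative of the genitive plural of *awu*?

awuajikum

The final sound of *awu* is /u/, which is a vowel, so the plural suffix is -a, giving *awua*.
The final sound of the plural form *awua* is /a/, which is a vowel, so the genitive suffix is -jik, giving *awuajik*.
The genitive form *awuajik* — last vowel /i/ (a high vowel) → -um → *awuajikum*.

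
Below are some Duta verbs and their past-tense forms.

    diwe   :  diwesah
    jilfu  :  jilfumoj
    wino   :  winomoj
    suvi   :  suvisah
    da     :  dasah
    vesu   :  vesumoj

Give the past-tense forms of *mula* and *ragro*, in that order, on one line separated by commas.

mulasah, ragromoj

Looking at the last vowel of each stem: -moj when the last vowel of the stem is a rounded vowel (*jilfu*, *wino*, *vesu*); -sah when the last vowel of the stem is an unrounded vowel (*diwe*, *suvi*, *da*).
Since the last vowel of *mula* is /a/ (an unrounded vowel), it takes -sah, giving *mulasah*.
The last vowel of *ragro* is /o/, which is a rounded vowel, so the suffix is -moj, giving *ragromoj*.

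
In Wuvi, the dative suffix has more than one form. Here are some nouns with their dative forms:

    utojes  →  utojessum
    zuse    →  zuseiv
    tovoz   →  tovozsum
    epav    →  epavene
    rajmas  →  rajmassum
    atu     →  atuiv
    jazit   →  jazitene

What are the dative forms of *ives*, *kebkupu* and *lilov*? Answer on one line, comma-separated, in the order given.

The alternation tracks the final sound of the stem — -sum when the stem ends in a sibilant (*utojes*, *tovoz*, *rajmas*); -ene when the stem ends in a non-sibilant consonant (*epav*, *jazit*); -iv when the stem ends in a vowel (*zuse*, *atu*).
The final sound of *ives* is /s/, which is a sibilant, so the suffix is -sum, giving *ivessum*.
*kebkupu*: final sound = /u/, a vowel → -iv → *kebkupuiv*.
*lilov*: final sound = /v/, a non-sibilant consonant → -ene → *lilovene*.

ivessum, kebkupuiv, lilovene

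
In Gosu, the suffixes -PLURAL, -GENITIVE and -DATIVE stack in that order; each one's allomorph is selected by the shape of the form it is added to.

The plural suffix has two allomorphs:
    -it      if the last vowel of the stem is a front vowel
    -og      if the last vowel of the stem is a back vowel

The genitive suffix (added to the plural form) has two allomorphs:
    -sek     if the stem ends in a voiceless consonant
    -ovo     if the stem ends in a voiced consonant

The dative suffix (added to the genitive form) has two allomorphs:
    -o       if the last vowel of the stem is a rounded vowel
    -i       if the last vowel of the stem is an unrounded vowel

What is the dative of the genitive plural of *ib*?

The last vowel of *ib* is /i/, which is a front vowel, so the plural suffix is -it, giving *ibit*.
The final consonant of the plural form *ibit* is /t/, which is voiceless, so the genitive suffix is -sek, giving *ibitsek*.
The last vowel of the genitive form *ibitsek* is /e/, which is an unrounded vowel, so the dative suffix is -i, giving *ibitseki*.

ibitseki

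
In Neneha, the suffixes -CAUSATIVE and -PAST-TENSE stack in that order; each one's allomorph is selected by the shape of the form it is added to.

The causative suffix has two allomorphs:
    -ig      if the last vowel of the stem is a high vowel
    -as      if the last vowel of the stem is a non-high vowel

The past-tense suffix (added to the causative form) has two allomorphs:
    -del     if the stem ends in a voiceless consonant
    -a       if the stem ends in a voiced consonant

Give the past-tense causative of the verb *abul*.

The last vowel of *abul* is /u/, which is a high vowel, so the causative suffix is -ig, giving *abulig*.
The causative form *abulig* — final consonant /g/ (voiced) → -a → *abuliga*.

abuliga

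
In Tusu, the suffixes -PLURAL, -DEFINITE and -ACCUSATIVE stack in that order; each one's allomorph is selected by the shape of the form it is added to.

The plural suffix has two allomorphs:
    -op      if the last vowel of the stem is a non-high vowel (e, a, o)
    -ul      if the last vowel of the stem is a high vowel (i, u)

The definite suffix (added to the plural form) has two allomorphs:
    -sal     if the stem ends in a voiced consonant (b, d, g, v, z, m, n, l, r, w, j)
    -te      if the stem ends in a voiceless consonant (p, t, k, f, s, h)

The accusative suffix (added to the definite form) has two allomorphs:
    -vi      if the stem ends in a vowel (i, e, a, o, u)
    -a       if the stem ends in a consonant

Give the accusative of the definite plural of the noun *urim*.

*urim* — last vowel /i/ (a high vowel) → -ul → *urimul*.
Since the final consonant of the plural form *urimul* is /l/ (voiced), it takes -sal, giving *urimulsal*.
The definite form *urimulsal* — final sound /l/ (a consonant) → -a → *urimulsala*.

urimulsala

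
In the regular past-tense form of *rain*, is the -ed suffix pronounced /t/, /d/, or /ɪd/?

/d/

The stem *rain* ends in a voiced sound other than /d/.
The -ed suffix is realized as /ɪd/ after /t, d/; as /t/ after other voiceless consonants; and as /d/ after other voiced sounds.
So -ed on *rain* is pronounced /d/.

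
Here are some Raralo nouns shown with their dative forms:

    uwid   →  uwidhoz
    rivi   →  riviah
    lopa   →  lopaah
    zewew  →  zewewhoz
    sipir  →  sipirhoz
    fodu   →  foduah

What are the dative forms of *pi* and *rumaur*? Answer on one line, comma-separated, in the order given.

The alternation tracks the final sound of the stem — -hoz when the stem ends in a consonant (*uwid*, *zewew*, *sipir*); -ah when the stem ends in a vowel (*rivi*, *lopa*, *fodu*).
Since the final sound of *pi* is /i/ (a vowel), it takes -ah, giving *piah*.
The final sound of *rumaur* is /r/, which is a consonant, so the suffix is -hoz, giving *rumaurhoz*.

piah, rumaurhoz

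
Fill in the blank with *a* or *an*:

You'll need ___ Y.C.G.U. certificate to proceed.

The indefinite article is chosen by the initial *sound* of the following word, not its spelling.
The initialism *Y.C.G.U.* is read letter by letter; the first letter, Y, is pronounced /waɪ/, which begins with a consonant sound.
So the article is *a*: You'll need a Y.C.G.U. certificate to proceed.

a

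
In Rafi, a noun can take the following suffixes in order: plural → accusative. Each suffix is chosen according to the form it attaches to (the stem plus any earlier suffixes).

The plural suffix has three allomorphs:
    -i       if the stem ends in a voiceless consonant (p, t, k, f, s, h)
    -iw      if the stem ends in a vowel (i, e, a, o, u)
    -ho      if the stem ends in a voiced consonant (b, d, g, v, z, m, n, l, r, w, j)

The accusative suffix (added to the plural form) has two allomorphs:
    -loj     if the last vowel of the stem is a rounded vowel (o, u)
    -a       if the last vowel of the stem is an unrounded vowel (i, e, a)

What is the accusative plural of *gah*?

gahia

Since the final sound of *gah* is /h/ (a voiceless consonant), it takes -i, giving *gahi*.
The plural form *gahi*: last vowel = /i/, an unrounded vowel → -a → *gahia*.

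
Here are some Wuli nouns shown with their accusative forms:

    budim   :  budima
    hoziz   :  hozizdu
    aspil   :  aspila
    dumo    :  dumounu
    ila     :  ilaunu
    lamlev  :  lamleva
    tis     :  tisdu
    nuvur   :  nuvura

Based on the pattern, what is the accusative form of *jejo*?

The pattern is sibilance of the final sound: -du when the stem ends in a sibilant (*hoziz*, *tis*); -a when the stem ends in a non-sibilant consonant (*budim*, *aspil*, *lamlev*, *nuvur*); -unu when the stem ends in a vowel (*dumo*, *ila*).
*jejo* — final sound /o/ (a vowel) → -unu → *jejounu*.

jejounu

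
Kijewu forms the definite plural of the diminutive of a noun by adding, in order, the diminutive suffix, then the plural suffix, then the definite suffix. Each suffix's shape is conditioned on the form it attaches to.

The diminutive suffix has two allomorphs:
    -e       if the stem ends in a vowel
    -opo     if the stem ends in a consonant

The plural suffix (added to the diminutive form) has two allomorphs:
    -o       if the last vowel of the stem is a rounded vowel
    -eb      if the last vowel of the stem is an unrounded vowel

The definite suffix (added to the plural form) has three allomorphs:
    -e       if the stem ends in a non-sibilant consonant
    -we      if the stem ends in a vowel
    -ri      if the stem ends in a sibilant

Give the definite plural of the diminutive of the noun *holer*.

The final sound of *holer* is /r/, which is a consonant, so the diminutive suffix is -opo, giving *holeropo*.
The diminutive form *holeropo* — last vowel /o/ (a rounded vowel) → -o → *holeropoo*.
Since the final sound of the plural form *holeropoo* is /o/ (a vowel), it takes -we, giving *holeropoowe*.

holeropoowe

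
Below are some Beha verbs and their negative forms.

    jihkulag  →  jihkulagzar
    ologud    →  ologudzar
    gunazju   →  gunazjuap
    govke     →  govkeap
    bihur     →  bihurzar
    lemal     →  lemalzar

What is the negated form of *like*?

The suffix is conditioned by the final sound: -zar when the stem ends in a consonant (*jihkulag*, *ologud*, *bihur*, *lemal*); -ap when the stem ends in a vowel (*gunazju*, *govke*).
*like* — final sound /e/ (a vowel) → -ap → *likeap*.

likeap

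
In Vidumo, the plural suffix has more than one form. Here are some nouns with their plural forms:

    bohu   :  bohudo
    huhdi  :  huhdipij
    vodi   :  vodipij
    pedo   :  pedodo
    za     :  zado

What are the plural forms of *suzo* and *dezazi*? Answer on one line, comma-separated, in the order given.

Looking at the last vowel of each stem: -pij when the last vowel of the stem is a front vowel (*huhdi*, *vodi*); -do when the last vowel of the stem is a back vowel (*bohu*, *pedo*, *za*).
The last vowel of *suzo* is /o/, which is a back vowel, so the suffix is -do, giving *suzodo*.
The last vowel of *dezazi* is /i/, which is a front vowel, so the suffix is -pij, giving *dezazipij*.

suzodo, dezazipij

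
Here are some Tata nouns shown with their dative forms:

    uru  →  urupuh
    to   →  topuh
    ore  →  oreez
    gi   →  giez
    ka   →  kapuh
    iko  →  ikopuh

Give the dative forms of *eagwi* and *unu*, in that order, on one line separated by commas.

eagwiez, unupuh

Looking at the last vowel of each stem: -ez when the last vowel of the stem is a front vowel (*ore*, *gi*); -puh when the last vowel of the stem is a back vowel (*uru*, *to*, *ka*, *iko*).
*eagwi*: last vowel = /i/, a front vowel → -ez → *eagwiez*.
The last vowel of *unu* is /u/, which is a back vowel, so the suffix is -puh, giving *unupuh*.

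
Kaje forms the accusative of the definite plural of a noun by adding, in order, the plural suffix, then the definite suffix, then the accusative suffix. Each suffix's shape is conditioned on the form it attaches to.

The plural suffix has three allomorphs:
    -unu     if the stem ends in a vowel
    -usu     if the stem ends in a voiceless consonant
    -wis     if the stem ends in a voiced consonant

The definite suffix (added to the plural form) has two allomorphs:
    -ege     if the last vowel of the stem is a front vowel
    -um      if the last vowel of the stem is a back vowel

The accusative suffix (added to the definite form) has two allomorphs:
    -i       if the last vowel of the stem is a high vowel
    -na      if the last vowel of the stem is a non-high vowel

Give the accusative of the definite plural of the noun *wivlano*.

wivlanounuumi

*wivlano* — final sound /o/ (a vowel) → -unu → *wivlanounu*.
The plural form *wivlanounu* — last vowel /u/ (a back vowel) → -um → *wivlanounuum*.
The definite form *wivlanounuum*: last vowel = /u/, a high vowel → -i → *wivlanounuumi*.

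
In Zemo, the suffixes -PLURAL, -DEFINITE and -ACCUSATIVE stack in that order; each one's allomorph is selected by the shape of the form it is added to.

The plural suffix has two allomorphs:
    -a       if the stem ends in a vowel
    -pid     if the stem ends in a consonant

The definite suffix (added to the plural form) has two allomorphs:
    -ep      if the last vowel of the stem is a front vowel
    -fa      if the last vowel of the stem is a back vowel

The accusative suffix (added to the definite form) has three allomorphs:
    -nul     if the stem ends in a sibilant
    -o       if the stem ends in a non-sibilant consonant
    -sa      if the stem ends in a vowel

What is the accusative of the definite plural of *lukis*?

lukispidepo

*lukis* — final sound /s/ (a consonant) → -pid → *lukispid*.
The last vowel of the plural form *lukispid* is /i/, which is a front vowel, so the definite suffix is -ep, giving *lukispidep*.
The final sound of the definite form *lukispidep* is /p/, which is a non-sibilant consonant, so the accusative suffix is -o, giving *lukispidepo*.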